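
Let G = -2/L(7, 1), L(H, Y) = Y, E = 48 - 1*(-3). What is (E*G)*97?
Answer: -9894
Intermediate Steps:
E = 51 (E = 48 + 3 = 51)
G = -2 (G = -2/1 = -2*1 = -2)
(E*G)*97 = (51*(-2))*97 = -102*97 = -9894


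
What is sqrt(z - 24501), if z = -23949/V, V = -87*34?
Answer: I*sqrt(23811902958)/986 ≈ 156.5*I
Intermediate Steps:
V = -2958
z = 7983/986 (z = -23949/(-2958) = -23949*(-1/2958) = 7983/986 ≈ 8.0963)
sqrt(z - 24501) = sqrt(7983/986 - 24501) = sqrt(-24150003/986) = I*sqrt(23811902958)/986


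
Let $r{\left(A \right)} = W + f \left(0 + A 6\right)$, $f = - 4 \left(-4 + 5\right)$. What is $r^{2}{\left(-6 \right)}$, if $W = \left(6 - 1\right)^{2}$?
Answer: $28561$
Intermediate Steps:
$f = -4$ ($f = \left(-4\right) 1 = -4$)
$W = 25$ ($W = 5^{2} = 25$)
$r{\left(A \right)} = 25 - 24 A$ ($r{\left(A \right)} = 25 - 4 \left(0 + A 6\right) = 25 - 4 \left(0 + 6 A\right) = 25 - 4 \cdot 6 A = 25 - 24 A$)
$r^{2}{\left(-6 \right)} = \left(25 - -144\right)^{2} = \left(25 + 144\right)^{2} = 169^{2} = 28561$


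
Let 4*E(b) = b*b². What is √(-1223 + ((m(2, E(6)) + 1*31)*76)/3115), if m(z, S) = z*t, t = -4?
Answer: I*√11861599155/3115 ≈ 34.963*I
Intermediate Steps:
E(b) = b³/4 (E(b) = (b*b²)/4 = b³/4)
m(z, S) = -4*z (m(z, S) = z*(-4) = -4*z)
√(-1223 + ((m(2, E(6)) + 1*31)*76)/3115) = √(-1223 + ((-4*2 + 1*31)*76)/3115) = √(-1223 + ((-8 + 31)*76)*(1/3115)) = √(-1223 + (23*76)*(1/3115)) = √(-1223 + 1748*(1/3115)) = √(-1223 + 1748/3115) = √(-3807897/3115) = I*√11861599155/3115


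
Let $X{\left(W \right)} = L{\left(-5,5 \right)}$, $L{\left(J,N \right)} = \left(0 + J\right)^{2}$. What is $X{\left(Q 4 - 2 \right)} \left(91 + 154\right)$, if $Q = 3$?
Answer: $6125$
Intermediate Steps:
$L{\left(J,N \right)} = J^{2}$
$X{\left(W \right)} = 25$ ($X{\left(W \right)} = \left(-5\right)^{2} = 25$)
$X{\left(Q 4 - 2 \right)} \left(91 + 154\right) = 25 \left(91 + 154\right) = 25 \cdot 245 = 6125$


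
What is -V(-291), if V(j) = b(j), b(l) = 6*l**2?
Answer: -508086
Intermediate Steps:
V(j) = 6*j**2
-V(-291) = -6*(-291)**2 = -6*84681 = -1*508086 = -508086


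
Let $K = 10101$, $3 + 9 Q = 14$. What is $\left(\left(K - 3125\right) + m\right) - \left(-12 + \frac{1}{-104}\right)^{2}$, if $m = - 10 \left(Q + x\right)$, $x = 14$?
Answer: $\frac{650213815}{97344} \approx 6679.5$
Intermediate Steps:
$Q = \frac{11}{9}$ ($Q = - \frac{1}{3} + \frac{1}{9} \cdot 14 = - \frac{1}{3} + \frac{14}{9} = \frac{11}{9} \approx 1.2222$)
$m = - \frac{1370}{9}$ ($m = - 10 \left(\frac{11}{9} + 14\right) = \left(-10\right) \frac{137}{9} = - \frac{1370}{9} \approx -152.22$)
$\left(\left(K - 3125\right) + m\right) - \left(-12 + \frac{1}{-104}\right)^{2} = \left(\left(10101 - 3125\right) - \frac{1370}{9}\right) - \left(-12 + \frac{1}{-104}\right)^{2} = \left(6976 - \frac{1370}{9}\right) - \left(-12 - \frac{1}{104}\right)^{2} = \frac{61414}{9} - \left(- \frac{1249}{104}\right)^{2} = \frac{61414}{9} - \frac{1560001}{10816} = \frac{650213815}{97344}$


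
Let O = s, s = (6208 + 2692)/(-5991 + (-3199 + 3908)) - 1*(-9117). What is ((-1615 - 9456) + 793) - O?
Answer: -51217745/2641 ≈ -19393.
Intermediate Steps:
s = 24073547/2641 (s = 8900/(-5991 + 709) + 9117 = 8900/(-5282) + 9117 = 8900*(-1/5282) + 9117 = -4450/2641 + 9117 = 24073547/2641 ≈ 9115.3)
O = 24073547/2641 ≈ 9115.3
((-1615 - 9456) + 793) - O = ((-1615 - 9456) + 793) - 1*24073547/2641 = (-11071 + 793) - 24073547/2641 = -10278 - 24073547/2641 = -51217745/2641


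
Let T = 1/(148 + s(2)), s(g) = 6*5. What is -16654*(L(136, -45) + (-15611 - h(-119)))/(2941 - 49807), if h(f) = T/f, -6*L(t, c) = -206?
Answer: -8242354854239/1489073418 ≈ -5535.2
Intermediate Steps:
s(g) = 30
L(t, c) = 103/3 (L(t, c) = -⅙*(-206) = 103/3)
T = 1/178 (T = 1/(148 + 30) = 1/178 ≈ 0.0056180)
h(f) = 1/(178*f)
-16654*(L(136, -45) + (-15611 - h(-119)))/(2941 - 49807) = -16654*(103/3 + (-15611 - 1/(178*(-119))))/(2941 - 49807) = -16654/((-46866/(103/3 + (-15611 - (-1)/(178*119))))) = -16654/((-46866/(103/3 + (-15611 - 1*(-1/21182))))) = -16654/((-46866/(103/3 + (-15611 + 1/21182)))) = -16654/((-46866/(103/3 - 330672201/21182))) = -16654/((-46866/(-989834857/63546))) = -16654/((-46866*(-63546/989834857))) = -16654/2978146836/989834857 = -16654*989834857/2978146836 = -8242354854239/1489073418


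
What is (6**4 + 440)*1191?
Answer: 2067576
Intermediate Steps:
(6**4 + 440)*1191 = (1296 + 440)*1191 = 1736*1191 = 2067576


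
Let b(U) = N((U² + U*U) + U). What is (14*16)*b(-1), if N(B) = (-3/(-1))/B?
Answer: 672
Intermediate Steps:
N(B) = 3/B (N(B) = (-3*(-1))/B = 3/B)
b(U) = 3/(U + 2*U²) (b(U) = 3/((U² + U*U) + U) = 3/((U² + U²) + U) = 3/(2*U² + U) = 3/(U + 2*U²))
(14*16)*b(-1) = (14*16)*(3/(-1*(1 + 2*(-1)))) = 224*(3*(-1)/(1 - 2)) = 224*(3*(-1)/(-1)) = 224*(3*(-1)*(-1)) = 224*3 = 672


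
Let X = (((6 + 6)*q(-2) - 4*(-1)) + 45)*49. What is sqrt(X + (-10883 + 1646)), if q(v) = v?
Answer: 2*I*sqrt(2003) ≈ 89.51*I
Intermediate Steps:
X = 1225 (X = (((6 + 6)*(-2) - 4*(-1)) + 45)*49 = ((12*(-2) + 4) + 45)*49 = ((-24 + 4) + 45)*49 = (-20 + 45)*49 = 25*49 = 1225)
sqrt(X + (-10883 + 1646)) = sqrt(1225 + (-10883 + 1646)) = sqrt(1225 - 9237) = sqrt(-8012) = 2*I*sqrt(2003)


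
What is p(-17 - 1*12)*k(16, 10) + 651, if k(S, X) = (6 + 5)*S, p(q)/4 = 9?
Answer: 6987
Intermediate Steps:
p(q) = 36 (p(q) = 4*9 = 36)
k(S, X) = 11*S
p(-17 - 1*12)*k(16, 10) + 651 = 36*(11*16) + 651 = 36*176 + 651 = 6336 + 651 = 6987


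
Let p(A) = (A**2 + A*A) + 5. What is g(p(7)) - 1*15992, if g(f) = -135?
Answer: -16127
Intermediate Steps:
p(A) = 5 + 2*A**2 (p(A) = (A**2 + A**2) + 5 = 2*A**2 + 5 = 5 + 2*A**2)
g(p(7)) - 1*15992 = -135 - 1*15992 = -135 - 15992 = -16127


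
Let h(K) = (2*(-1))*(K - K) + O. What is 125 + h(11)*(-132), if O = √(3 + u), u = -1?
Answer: 125 - 132*√2 ≈ -61.676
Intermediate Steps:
O = √2 (O = √(3 - 1) = √2 ≈ 1.4142)
h(K) = √2 (h(K) = (2*(-1))*(K - K) + √2 = -2*0 + √2 = 0 + √2 = √2)
125 + h(11)*(-132) = 125 + √2*(-132) = 125 - 132*√2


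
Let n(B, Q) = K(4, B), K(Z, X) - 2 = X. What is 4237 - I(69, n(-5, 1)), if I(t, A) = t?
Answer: 4168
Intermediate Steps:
K(Z, X) = 2 + X
n(B, Q) = 2 + B
4237 - I(69, n(-5, 1)) = 4237 - 1*69 = 4237 - 69 = 4168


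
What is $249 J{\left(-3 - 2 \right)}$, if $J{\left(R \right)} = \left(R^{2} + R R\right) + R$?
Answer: $11205$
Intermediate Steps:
$J{\left(R \right)} = R + 2 R^{2}$ ($J{\left(R \right)} = \left(R^{2} + R^{2}\right) + R = 2 R^{2} + R = R + 2 R^{2}$)
$249 J{\left(-3 - 2 \right)} = 249 \left(-3 - 2\right) \left(1 + 2 \left(-3 - 2\right)\right) = 249 \left(- 5 \left(1 + 2 \left(-5\right)\right)\right) = 249 \left(- 5 \left(1 - 10\right)\right) = 249 \left(\left(-5\right) \left(-9\right)\right) = 249 \cdot 45 = 11205$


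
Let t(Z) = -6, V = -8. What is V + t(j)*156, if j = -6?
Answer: -944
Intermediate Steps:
V + t(j)*156 = -8 - 6*156 = -8 - 936 = -944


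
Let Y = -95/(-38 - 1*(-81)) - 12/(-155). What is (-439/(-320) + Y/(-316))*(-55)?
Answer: -511028287/6739648 ≈ -75.824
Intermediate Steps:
Y = -14209/6665 (Y = -95/(-38 + 81) - 12*(-1/155) = -95/43 + 12/155 = -14209/6665 ≈ -2.1319)
(-439/(-320) + Y/(-316))*(-55) = (-439/(-320) - 14209/6665/(-316))*(-55) = (-439*(-1/320) - 14209/6665*(-1/316))*(-55) = (439/320 + 14209/2106140)*(-55) = (46457117/33698240)*(-55) = -511028287/6739648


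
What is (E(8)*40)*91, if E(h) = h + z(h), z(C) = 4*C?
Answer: 145600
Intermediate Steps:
E(h) = 5*h (E(h) = h + 4*h = 5*h)
(E(8)*40)*91 = ((5*8)*40)*91 = (40*40)*91 = 1600*91 = 145600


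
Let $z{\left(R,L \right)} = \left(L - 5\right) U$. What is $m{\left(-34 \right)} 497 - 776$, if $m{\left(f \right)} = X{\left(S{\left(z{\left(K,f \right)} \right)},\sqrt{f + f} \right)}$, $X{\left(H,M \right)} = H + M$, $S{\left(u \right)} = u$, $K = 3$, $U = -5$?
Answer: $96139 + 994 i \sqrt{17} \approx 96139.0 + 4098.4 i$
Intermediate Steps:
$z{\left(R,L \right)} = 25 - 5 L$ ($z{\left(R,L \right)} = \left(L - 5\right) \left(-5\right) = \left(-5 + L\right) \left(-5\right) = 25 - 5 L$)
$m{\left(f \right)} = 25 - 5 f + \sqrt{2} \sqrt{f}$ ($m{\left(f \right)} = \left(25 - 5 f\right) + \sqrt{f + f} = \left(25 - 5 f\right) + \sqrt{2 f} = \left(25 - 5 f\right) + \sqrt{2} \sqrt{f} = 25 - 5 f + \sqrt{2} \sqrt{f}$)
$m{\left(-34 \right)} 497 - 776 = \left(25 - -170 + \sqrt{2} \sqrt{-34}\right) 497 - 776 = \left(25 + 170 + \sqrt{2} i \sqrt{34}\right) 497 - 776 = \left(25 + 170 + 2 i \sqrt{17}\right) 497 - 776 = \left(195 + 2 i \sqrt{17}\right) 497 - 776 = \left(96915 + 994 i \sqrt{17}\right) - 776 = 96139 + 994 i \sqrt{17}$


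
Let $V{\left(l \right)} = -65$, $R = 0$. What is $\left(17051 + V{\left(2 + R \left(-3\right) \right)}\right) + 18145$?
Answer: $35131$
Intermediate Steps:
$\left(17051 + V{\left(2 + R \left(-3\right) \right)}\right) + 18145 = \left(17051 - 65\right) + 18145 = 16986 + 18145 = 35131$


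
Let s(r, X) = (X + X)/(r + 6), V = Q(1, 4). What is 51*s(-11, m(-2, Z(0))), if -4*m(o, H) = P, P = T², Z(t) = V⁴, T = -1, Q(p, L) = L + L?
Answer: 51/10 ≈ 5.1000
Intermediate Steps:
Q(p, L) = 2*L
V = 8 (V = 2*4 = 8)
Z(t) = 4096 (Z(t) = 8⁴ = 4096)
P = 1 (P = (-1)² = 1)
m(o, H) = -¼ (m(o, H) = -¼*1 = -¼)
s(r, X) = 2*X/(6 + r) (s(r, X) = (2*X)/(6 + r) = 2*X/(6 + r))
51*s(-11, m(-2, Z(0))) = 51*(2*(-¼)/(6 - 11)) = 51*(2*(-¼)/(-5)) = 51*(2*(-¼)*(-⅕)) = 51*(⅒) = 51/10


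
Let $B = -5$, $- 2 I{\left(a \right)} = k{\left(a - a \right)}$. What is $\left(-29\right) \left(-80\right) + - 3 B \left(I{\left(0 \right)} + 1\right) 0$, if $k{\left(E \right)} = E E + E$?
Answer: $2320$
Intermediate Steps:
$k{\left(E \right)} = E + E^{2}$ ($k{\left(E \right)} = E^{2} + E = E + E^{2}$)
$I{\left(a \right)} = 0$ ($I{\left(a \right)} = - \frac{\left(a - a\right) \left(1 + \left(a - a\right)\right)}{2} = - \frac{0 \left(1 + 0\right)}{2} = - \frac{0 \cdot 1}{2} = \left(- \frac{1}{2}\right) 0 = 0$)
$\left(-29\right) \left(-80\right) + - 3 B \left(I{\left(0 \right)} + 1\right) 0 = \left(-29\right) \left(-80\right) + \left(-3\right) \left(-5\right) \left(0 + 1\right) 0 = 2320 + 15 \cdot 1 \cdot 0 = 2320 + 15 \cdot 0 = 2320 + 0 = 2320$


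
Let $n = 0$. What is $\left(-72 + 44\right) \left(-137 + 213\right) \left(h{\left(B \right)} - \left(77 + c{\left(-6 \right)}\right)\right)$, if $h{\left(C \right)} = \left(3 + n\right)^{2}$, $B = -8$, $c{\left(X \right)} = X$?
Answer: $131936$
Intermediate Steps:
$h{\left(C \right)} = 9$ ($h{\left(C \right)} = \left(3 + 0\right)^{2} = 3^{2} = 9$)
$\left(-72 + 44\right) \left(-137 + 213\right) \left(h{\left(B \right)} - \left(77 + c{\left(-6 \right)}\right)\right) = \left(-72 + 44\right) \left(-137 + 213\right) \left(9 - 71\right) = \left(-28\right) 76 \left(9 + \left(-77 + 6\right)\right) = - 2128 \left(9 - 71\right) = \left(-2128\right) \left(-62\right) = 131936$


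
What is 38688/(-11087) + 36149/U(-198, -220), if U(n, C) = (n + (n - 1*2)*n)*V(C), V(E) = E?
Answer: -335765390683/96106994280 ≈ -3.4937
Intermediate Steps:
U(n, C) = C*(n + n*(-2 + n)) (U(n, C) = (n + (n - 1*2)*n)*C = (n + (n - 2)*n)*C = (n + (-2 + n)*n)*C = (n + n*(-2 + n))*C = C*(n + n*(-2 + n)))
38688/(-11087) + 36149/U(-198, -220) = 38688/(-11087) + 36149/((-220*(-198)*(-1 - 198))) = 38688*(-1/11087) + 36149/((-220*(-198)*(-199))) = -38688/11087 + 36149/(-8668440) = -38688/11087 + 36149*(-1/8668440) = -38688/11087 - 36149/8668440 = -335765390683/96106994280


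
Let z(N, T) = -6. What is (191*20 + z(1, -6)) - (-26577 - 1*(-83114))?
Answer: -52723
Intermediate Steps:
(191*20 + z(1, -6)) - (-26577 - 1*(-83114)) = (191*20 - 6) - (-26577 - 1*(-83114)) = (3820 - 6) - (-26577 + 83114) = 3814 - 1*56537 = 3814 - 56537 = -52723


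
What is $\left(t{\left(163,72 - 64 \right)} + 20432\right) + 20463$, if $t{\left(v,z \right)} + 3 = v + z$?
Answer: $41063$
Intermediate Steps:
$t{\left(v,z \right)} = -3 + v + z$ ($t{\left(v,z \right)} = -3 + \left(v + z\right) = -3 + v + z$)
$\left(t{\left(163,72 - 64 \right)} + 20432\right) + 20463 = \left(\left(-3 + 163 + \left(72 - 64\right)\right) + 20432\right) + 20463 = \left(\left(-3 + 163 + 8\right) + 20432\right) + 20463 = \left(168 + 20432\right) + 20463 = 20600 + 20463 = 41063$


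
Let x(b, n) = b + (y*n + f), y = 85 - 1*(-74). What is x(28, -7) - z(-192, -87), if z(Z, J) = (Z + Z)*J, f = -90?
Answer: -34583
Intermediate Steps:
y = 159 (y = 85 + 74 = 159)
z(Z, J) = 2*J*Z (z(Z, J) = (2*Z)*J = 2*J*Z)
x(b, n) = -90 + b + 159*n (x(b, n) = b + (159*n - 90) = b + (-90 + 159*n) = -90 + b + 159*n)
x(28, -7) - z(-192, -87) = (-90 + 28 + 159*(-7)) - 2*(-87)*(-192) = (-90 + 28 - 1113) - 1*33408 = -1175 - 33408 = -34583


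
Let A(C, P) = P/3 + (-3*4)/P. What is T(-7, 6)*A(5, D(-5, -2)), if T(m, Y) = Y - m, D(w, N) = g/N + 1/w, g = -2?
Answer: -2873/15 ≈ -191.53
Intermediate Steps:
D(w, N) = 1/w - 2/N (D(w, N) = -2/N + 1/w = 1/w - 2/N)
A(C, P) = -12/P + P/3 (A(C, P) = P*(⅓) - 12/P = P/3 - 12/P = -12/P + P/3)
T(-7, 6)*A(5, D(-5, -2)) = (6 - 1*(-7))*(-12/(1/(-5) - 2/(-2)) + (1/(-5) - 2/(-2))/3) = (6 + 7)*(-12/(-⅕ - 2*(-½)) + (-⅕ - 2*(-½))/3) = 13*(-12/(-⅕ + 1) + (-⅕ + 1)/3) = 13*(-12/⅘ + (⅓)*(⅘)) = 13*(-12*5/4 + 4/15) = 13*(-15 + 4/15) = 13*(-221/15) = -2873/15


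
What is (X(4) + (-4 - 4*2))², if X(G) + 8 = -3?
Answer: 529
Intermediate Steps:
X(G) = -11 (X(G) = -8 - 3 = -11)
(X(4) + (-4 - 4*2))² = (-11 + (-4 - 4*2))² = (-11 + (-4 - 8))² = (-11 - 12)² = (-23)² = 529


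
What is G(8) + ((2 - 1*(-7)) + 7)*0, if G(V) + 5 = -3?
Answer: -8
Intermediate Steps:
G(V) = -8 (G(V) = -5 - 3 = -8)
G(8) + ((2 - 1*(-7)) + 7)*0 = -8 + ((2 - 1*(-7)) + 7)*0 = -8 + ((2 + 7) + 7)*0 = -8 + (9 + 7)*0 = -8 + 16*0 = -8 + 0 = -8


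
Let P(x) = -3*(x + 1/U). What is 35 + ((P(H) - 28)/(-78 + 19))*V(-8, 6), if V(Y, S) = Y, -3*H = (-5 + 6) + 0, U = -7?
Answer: 12967/413 ≈ 31.397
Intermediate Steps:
H = -⅓ (H = -((-5 + 6) + 0)/3 = -(1 + 0)/3 = -⅓*1 = -⅓ ≈ -0.33333)
P(x) = 3/7 - 3*x (P(x) = -3*(x + 1/(-7)) = -3*(x - ⅐) = -3*(-⅐ + x) = 3/7 - 3*x)
35 + ((P(H) - 28)/(-78 + 19))*V(-8, 6) = 35 + (((3/7 - 3*(-⅓)) - 28)/(-78 + 19))*(-8) = 35 + (((3/7 + 1) - 28)/(-59))*(-8) = 35 + ((10/7 - 28)*(-1/59))*(-8) = 35 - 186/7*(-1/59)*(-8) = 35 + (186/413)*(-8) = 35 - 1488/413 = 12967/413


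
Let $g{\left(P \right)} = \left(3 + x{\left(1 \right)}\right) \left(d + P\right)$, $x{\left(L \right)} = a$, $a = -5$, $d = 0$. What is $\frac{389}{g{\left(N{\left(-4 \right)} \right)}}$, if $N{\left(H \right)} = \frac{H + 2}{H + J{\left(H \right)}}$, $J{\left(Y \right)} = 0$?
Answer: $-389$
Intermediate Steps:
$N{\left(H \right)} = \frac{2 + H}{H}$ ($N{\left(H \right)} = \frac{H + 2}{H + 0} = \frac{2 + H}{H}$)
$x{\left(L \right)} = -5$
$g{\left(P \right)} = - 2 P$ ($g{\left(P \right)} = \left(3 - 5\right) \left(0 + P\right) = - 2 P$)
$\frac{389}{g{\left(N{\left(-4 \right)} \right)}} = \frac{389}{\left(-2\right) \frac{2 - 4}{-4}} = \frac{389}{\left(-2\right) \left(\left(- \frac{1}{4}\right) \left(-2\right)\right)} = \frac{389}{\left(-2\right) \frac{1}{2}} = \frac{389}{-1} = 389 \left(-1\right) = -389$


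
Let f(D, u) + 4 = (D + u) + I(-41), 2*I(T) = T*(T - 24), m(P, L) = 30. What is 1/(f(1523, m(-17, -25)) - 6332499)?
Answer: -2/12659235 ≈ -1.5799e-7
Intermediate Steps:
I(T) = T*(-24 + T)/2 (I(T) = (T*(T - 24))/2 = (T*(-24 + T))/2 = T*(-24 + T)/2)
f(D, u) = 2657/2 + D + u (f(D, u) = -4 + ((D + u) + (½)*(-41)*(-24 - 41)) = -4 + ((D + u) + (½)*(-41)*(-65)) = -4 + ((D + u) + 2665/2) = -4 + (2665/2 + D + u) = 2657/2 + D + u)
1/(f(1523, m(-17, -25)) - 6332499) = 1/((2657/2 + 1523 + 30) - 6332499) = 1/(5763/2 - 6332499) = 1/(-12659235/2) = -2/12659235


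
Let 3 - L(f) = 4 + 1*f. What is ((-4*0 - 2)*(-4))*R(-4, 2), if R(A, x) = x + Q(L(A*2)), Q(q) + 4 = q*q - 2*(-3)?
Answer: 424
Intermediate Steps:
L(f) = -1 - f (L(f) = 3 - (4 + 1*f) = 3 - (4 + f) = 3 + (-4 - f) = -1 - f)
Q(q) = 2 + q**2 (Q(q) = -4 + (q*q - 2*(-3)) = -4 + (q**2 + 6) = -4 + (6 + q**2) = 2 + q**2)
R(A, x) = 2 + x + (-1 - 2*A)**2 (R(A, x) = x + (2 + (-1 - A*2)**2) = x + (2 + (-1 - 2*A)**2) = 2 + x + (-1 - 2*A)**2)
((-4*0 - 2)*(-4))*R(-4, 2) = ((-4*0 - 2)*(-4))*(2 + 2 + (1 + 2*(-4))**2) = ((0 - 2)*(-4))*(2 + 2 + (1 - 8)**2) = (-2*(-4))*(2 + 2 + (-7)**2) = 8*(2 + 2 + 49) = 8*53 = 424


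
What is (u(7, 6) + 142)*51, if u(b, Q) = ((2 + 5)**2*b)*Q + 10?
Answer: 112710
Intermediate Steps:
u(b, Q) = 10 + 49*Q*b (u(b, Q) = (7**2*b)*Q + 10 = (49*b)*Q + 10 = 49*Q*b + 10 = 10 + 49*Q*b)
(u(7, 6) + 142)*51 = ((10 + 49*6*7) + 142)*51 = ((10 + 2058) + 142)*51 = (2068 + 142)*51 = 2210*51 = 112710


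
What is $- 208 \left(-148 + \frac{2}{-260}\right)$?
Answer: $\frac{153928}{5} \approx 30786.0$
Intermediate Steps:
$- 208 \left(-148 + \frac{2}{-260}\right) = - 208 \left(-148 + 2 \left(- \frac{1}{260}\right)\right) = - 208 \left(-148 - \frac{1}{130}\right) = \left(-208\right) \left(- \frac{19241}{130}\right) = \frac{153928}{5}$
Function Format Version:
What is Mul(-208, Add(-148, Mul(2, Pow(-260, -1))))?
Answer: Rational(153928, 5) ≈ 30786.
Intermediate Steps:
Mul(-208, Add(-148, Mul(2, Pow(-260, -1)))) = Mul(-208, Add(-148, Mul(2, Rational(-1, 260)))) = Mul(-208, Add(-148, Rational(-1, 130))) = Mul(-208, Rational(-19241, 130)) = Rational(153928, 5)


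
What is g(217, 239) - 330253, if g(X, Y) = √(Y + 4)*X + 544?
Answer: -329709 + 1953*√3 ≈ -3.2633e+5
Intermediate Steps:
g(X, Y) = 544 + X*√(4 + Y) (g(X, Y) = √(4 + Y)*X + 544 = X*√(4 + Y) + 544 = 544 + X*√(4 + Y))
g(217, 239) - 330253 = (544 + 217*√(4 + 239)) - 330253 = (544 + 217*√243) - 330253 = (544 + 217*(9*√3)) - 330253 = (544 + 1953*√3) - 330253 = -329709 + 1953*√3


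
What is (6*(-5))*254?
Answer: -7620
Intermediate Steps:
(6*(-5))*254 = -30*254 = -7620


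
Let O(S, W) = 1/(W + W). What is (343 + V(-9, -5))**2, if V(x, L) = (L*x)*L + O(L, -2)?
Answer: 221841/16 ≈ 13865.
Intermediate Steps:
O(S, W) = 1/(2*W)
V(x, L) = -1/4 + x*L**2 (V(x, L) = (L*x)*L + (1/2)/(-2) = x*L**2 + (1/2)*(-1/2) = x*L**2 - 1/4 = -1/4 + x*L**2)
(343 + V(-9, -5))**2 = (343 + (-1/4 - 9*(-5)**2))**2 = (343 + (-1/4 - 9*25))**2 = (343 + (-1/4 - 225))**2 = (343 - 901/4)**2 = (471/4)**2 = 221841/16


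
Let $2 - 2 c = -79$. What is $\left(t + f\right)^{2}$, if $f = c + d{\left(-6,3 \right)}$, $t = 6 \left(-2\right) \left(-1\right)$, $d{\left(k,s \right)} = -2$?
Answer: $\frac{10201}{4} \approx 2550.3$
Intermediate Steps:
$c = \frac{81}{2}$ ($c = 1 - - \frac{79}{2} = 1 + \frac{79}{2} = \frac{81}{2} \approx 40.5$)
$t = 12$ ($t = \left(-12\right) \left(-1\right) = 12$)
$f = \frac{77}{2}$ ($f = \frac{81}{2} - 2 = \frac{77}{2} \approx 38.5$)
$\left(t + f\right)^{2} = \left(12 + \frac{77}{2}\right)^{2} = \left(\frac{101}{2}\right)^{2} = \frac{10201}{4}$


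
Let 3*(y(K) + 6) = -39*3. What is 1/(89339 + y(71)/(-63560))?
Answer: 12712/1135677377 ≈ 1.1193e-5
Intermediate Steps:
y(K) = -45 (y(K) = -6 + (-39*3)/3 = -6 + (⅓)*(-117) = -6 - 39 = -45)
1/(89339 + y(71)/(-63560)) = 1/(89339 - 45/(-63560)) = 1/(89339 - 45*(-1/63560)) = 1/(89339 + 9/12712) = 1/(1135677377/12712) = 12712/1135677377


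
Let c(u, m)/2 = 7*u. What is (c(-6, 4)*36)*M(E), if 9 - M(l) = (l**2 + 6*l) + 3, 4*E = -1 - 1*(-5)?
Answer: 3024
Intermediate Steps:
c(u, m) = 14*u (c(u, m) = 2*(7*u) = 14*u)
E = 1 (E = (-1 - 1*(-5))/4 = (-1 + 5)/4 = (1/4)*4 = 1)
M(l) = 6 - l**2 - 6*l (M(l) = 9 - ((l**2 + 6*l) + 3) = 9 - (3 + l**2 + 6*l) = 9 + (-3 - l**2 - 6*l) = 6 - l**2 - 6*l)
(c(-6, 4)*36)*M(E) = ((14*(-6))*36)*(6 - 1*1**2 - 6*1) = (-84*36)*(6 - 1*1 - 6) = -3024*(6 - 1 - 6) = -3024*(-1) = 3024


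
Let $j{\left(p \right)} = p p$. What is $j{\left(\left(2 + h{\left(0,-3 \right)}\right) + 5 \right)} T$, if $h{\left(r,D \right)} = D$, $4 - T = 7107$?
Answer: $-113648$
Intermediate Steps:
$T = -7103$ ($T = 4 - 7107 = -7103$)
$j{\left(p \right)} = p^{2}$
$j{\left(\left(2 + h{\left(0,-3 \right)}\right) + 5 \right)} T = \left(\left(2 - 3\right) + 5\right)^{2} \left(-7103\right) = \left(-1 + 5\right)^{2} \left(-7103\right) = 4^{2} \left(-7103\right) = 16 \left(-7103\right) = -113648$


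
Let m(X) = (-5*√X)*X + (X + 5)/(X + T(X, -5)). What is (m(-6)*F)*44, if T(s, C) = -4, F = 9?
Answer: 198/5 + 11880*I*√6 ≈ 39.6 + 29100.0*I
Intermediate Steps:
m(X) = -5*X^(3/2) + (5 + X)/(-4 + X) (m(X) = (-5*√X)*X + (X + 5)/(X - 4) = -5*X^(3/2) + (5 + X)/(-4 + X))
(m(-6)*F)*44 = (((5 - 6 - 180*I*√6 + 20*(-6)^(3/2))/(-4 - 6))*9)*44 = (((5 - 6 - 180*I*√6 + 20*(-6*I*√6))/(-10))*9)*44 = (-(5 - 6 - 180*I*√6 - 120*I*√6)/10*9)*44 = (-(-1 - 300*I*√6)/10*9)*44 = ((⅒ + 30*I*√6)*9)*44 = (9/10 + 270*I*√6)*44 = 198/5 + 11880*I*√6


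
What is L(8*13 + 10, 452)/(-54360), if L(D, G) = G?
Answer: -113/13590 ≈ -0.0083149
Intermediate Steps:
L(8*13 + 10, 452)/(-54360) = 452/(-54360) = 452*(-1/54360) = -113/13590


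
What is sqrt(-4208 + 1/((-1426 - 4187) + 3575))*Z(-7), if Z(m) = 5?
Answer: 65*I*sqrt(103418310)/2038 ≈ 324.35*I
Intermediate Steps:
sqrt(-4208 + 1/((-1426 - 4187) + 3575))*Z(-7) = sqrt(-4208 + 1/((-1426 - 4187) + 3575))*5 = sqrt(-4208 + 1/(-5613 + 3575))*5 = sqrt(-4208 + 1/(-2038))*5 = sqrt(-4208 - 1/2038)*5 = sqrt(-8575905/2038)*5 = (13*I*sqrt(103418310)/2038)*5 = 65*I*sqrt(103418310)/2038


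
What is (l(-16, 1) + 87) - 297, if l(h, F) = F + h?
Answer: -225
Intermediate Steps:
(l(-16, 1) + 87) - 297 = ((1 - 16) + 87) - 297 = (-15 + 87) - 297 = 72 - 297 = -225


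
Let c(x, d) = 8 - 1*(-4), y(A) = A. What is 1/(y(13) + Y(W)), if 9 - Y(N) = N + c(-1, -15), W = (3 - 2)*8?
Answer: 1/2 ≈ 0.50000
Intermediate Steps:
c(x, d) = 12 (c(x, d) = 8 + 4 = 12)
W = 8 (W = 1*8 = 8)
Y(N) = -3 - N (Y(N) = 9 - (N + 12) = 9 - (12 + N) = 9 + (-12 - N) = -3 - N)
1/(y(13) + Y(W)) = 1/(13 + (-3 - 1*8)) = 1/(13 + (-3 - 8)) = 1/(13 - 11) = 1/2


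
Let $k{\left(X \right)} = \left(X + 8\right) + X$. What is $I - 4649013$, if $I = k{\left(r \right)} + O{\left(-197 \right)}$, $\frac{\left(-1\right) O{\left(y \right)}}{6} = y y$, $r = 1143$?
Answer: $-4879573$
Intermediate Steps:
$O{\left(y \right)} = - 6 y^{2}$ ($O{\left(y \right)} = - 6 y y = - 6 y^{2}$)
$k{\left(X \right)} = 8 + 2 X$ ($k{\left(X \right)} = \left(8 + X\right) + X = 8 + 2 X$)
$I = -230560$ ($I = \left(8 + 2 \cdot 1143\right) - 6 \left(-197\right)^{2} = \left(8 + 2286\right) - 232854 = 2294 - 232854 = -230560$)
$I - 4649013 = -230560 - 4649013 = -4879573$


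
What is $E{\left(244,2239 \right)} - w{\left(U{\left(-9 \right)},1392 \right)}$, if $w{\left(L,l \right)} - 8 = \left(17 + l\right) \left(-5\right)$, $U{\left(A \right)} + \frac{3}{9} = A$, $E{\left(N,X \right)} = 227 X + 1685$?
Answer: $516975$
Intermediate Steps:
$E{\left(N,X \right)} = 1685 + 227 X$
$U{\left(A \right)} = - \frac{1}{3} + A$
$w{\left(L,l \right)} = -77 - 5 l$ ($w{\left(L,l \right)} = 8 + \left(17 + l\right) \left(-5\right) = 8 - \left(85 + 5 l\right) = -77 - 5 l$)
$E{\left(244,2239 \right)} - w{\left(U{\left(-9 \right)},1392 \right)} = \left(1685 + 227 \cdot 2239\right) - \left(-77 - 6960\right) = \left(1685 + 508253\right) - \left(-77 - 6960\right) = 509938 - -7037 = 509938 + 7037 = 516975$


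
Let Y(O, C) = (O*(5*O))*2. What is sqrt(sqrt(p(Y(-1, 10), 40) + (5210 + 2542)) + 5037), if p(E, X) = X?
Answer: sqrt(5037 + 4*sqrt(487)) ≈ 71.591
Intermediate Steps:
Y(O, C) = 10*O**2 (Y(O, C) = (5*O**2)*2 = 10*O**2)
sqrt(sqrt(p(Y(-1, 10), 40) + (5210 + 2542)) + 5037) = sqrt(sqrt(40 + (5210 + 2542)) + 5037) = sqrt(sqrt(40 + 7752) + 5037) = sqrt(sqrt(7792) + 5037) = sqrt(4*sqrt(487) + 5037) = sqrt(5037 + 4*sqrt(487))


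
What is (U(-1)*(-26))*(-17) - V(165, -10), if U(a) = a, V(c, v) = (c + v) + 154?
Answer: -751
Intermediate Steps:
V(c, v) = 154 + c + v
(U(-1)*(-26))*(-17) - V(165, -10) = -1*(-26)*(-17) - (154 + 165 - 10) = 26*(-17) - 1*309 = -442 - 309 = -751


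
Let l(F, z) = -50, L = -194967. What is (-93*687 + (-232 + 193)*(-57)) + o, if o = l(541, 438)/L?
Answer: -12023224906/194967 ≈ -61668.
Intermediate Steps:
o = 50/194967 (o = -50/(-194967) = -50*(-1/194967) = 50/194967 ≈ 0.00025645)
(-93*687 + (-232 + 193)*(-57)) + o = (-93*687 + (-232 + 193)*(-57)) + 50/194967 = (-63891 - 39*(-57)) + 50/194967 = (-63891 + 2223) + 50/194967 = -61668 + 50/194967 = -12023224906/194967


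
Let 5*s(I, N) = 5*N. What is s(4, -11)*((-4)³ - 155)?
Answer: 2409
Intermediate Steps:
s(I, N) = N (s(I, N) = (5*N)/5 = N)
s(4, -11)*((-4)³ - 155) = -11*((-4)³ - 155) = -11*(-64 - 155) = -11*(-219) = 2409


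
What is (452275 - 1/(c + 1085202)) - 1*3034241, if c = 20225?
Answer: -2854174929483/1105427 ≈ -2.5820e+6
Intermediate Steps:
(452275 - 1/(c + 1085202)) - 1*3034241 = (452275 - 1/(20225 + 1085202)) - 1*3034241 = (452275 - 1/1105427) - 3034241 = 499956996424/1105427 - 3034241 = -2854174929483/1105427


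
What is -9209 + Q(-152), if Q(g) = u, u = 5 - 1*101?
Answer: -9305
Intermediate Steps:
u = -96 (u = 5 - 101 = -96)
Q(g) = -96
-9209 + Q(-152) = -9209 - 96 = -9305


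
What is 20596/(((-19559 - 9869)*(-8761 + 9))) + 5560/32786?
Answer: 179084337477/1055520090352 ≈ 0.16966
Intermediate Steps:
20596/(((-19559 - 9869)*(-8761 + 9))) + 5560/32786 = 20596/((-29428*(-8752))) + 5560*(1/32786) = 20596/257553856 + 2780/16393 = 20596*(1/257553856) + 2780/16393 = 5149/64388464 + 2780/16393 = 179084337477/1055520090352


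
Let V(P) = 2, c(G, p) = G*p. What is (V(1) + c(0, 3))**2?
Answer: 4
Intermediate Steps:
(V(1) + c(0, 3))**2 = (2 + 0*3)**2 = (2 + 0)**2 = 2**2 = 4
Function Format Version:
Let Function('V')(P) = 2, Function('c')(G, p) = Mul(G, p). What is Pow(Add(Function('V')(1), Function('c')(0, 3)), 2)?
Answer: 4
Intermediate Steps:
Pow(Add(Function('V')(1), Function('c')(0, 3)), 2) = Pow(Add(2, Mul(0, 3)), 2) = Pow(Add(2, 0), 2) = Pow(2, 2) = 4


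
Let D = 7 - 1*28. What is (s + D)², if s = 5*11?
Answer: 1156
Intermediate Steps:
D = -21 (D = 7 - 28 = -21)
s = 55
(s + D)² = (55 - 21)² = 34² = 1156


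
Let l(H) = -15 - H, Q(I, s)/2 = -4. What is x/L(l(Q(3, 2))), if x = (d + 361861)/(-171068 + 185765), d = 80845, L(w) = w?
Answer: -442706/102879 ≈ -4.3032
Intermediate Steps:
Q(I, s) = -8 (Q(I, s) = 2*(-4) = -8)
x = 442706/14697 (x = (80845 + 361861)/(-171068 + 185765) = 442706/14697 ≈ 30.122)
x/L(l(Q(3, 2))) = 442706/(14697*(-15 - 1*(-8))) = 442706/(14697*(-15 + 8)) = (442706/14697)/(-7) = (442706/14697)*(-⅐) = -442706/102879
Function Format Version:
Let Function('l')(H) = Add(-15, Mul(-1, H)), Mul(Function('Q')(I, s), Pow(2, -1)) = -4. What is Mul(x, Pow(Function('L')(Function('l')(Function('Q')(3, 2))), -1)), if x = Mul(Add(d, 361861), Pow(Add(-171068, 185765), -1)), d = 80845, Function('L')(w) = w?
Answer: Rational(-442706, 102879) ≈ -4.3032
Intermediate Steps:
Function('Q')(I, s) = -8 (Function('Q')(I, s) = Mul(2, -4) = -8)
x = Rational(442706, 14697) (x = Mul(Add(80845, 361861), Pow(Add(-171068, 185765), -1)) = Mul(442706, Pow(14697, -1)) = Mul(442706, Rational(1, 14697)) = Rational(442706, 14697) ≈ 30.122)
Mul(x, Pow(Function('L')(Function('l')(Function('Q')(3, 2))), -1)) = Mul(Rational(442706, 14697), Pow(Add(-15, Mul(-1, -8)), -1)) = Mul(Rational(442706, 14697), Pow(Add(-15, 8), -1)) = Mul(Rational(442706, 14697), Pow(-7, -1)) = Mul(Rational(442706, 14697), Rational(-1, 7)) = Rational(-442706, 102879)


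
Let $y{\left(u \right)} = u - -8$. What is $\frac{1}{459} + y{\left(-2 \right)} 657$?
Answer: $\frac{1809379}{459} \approx 3942.0$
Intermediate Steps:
$y{\left(u \right)} = 8 + u$ ($y{\left(u \right)} = u + 8 = 8 + u$)
$\frac{1}{459} + y{\left(-2 \right)} 657 = \frac{1}{459} + \left(8 - 2\right) 657 = \frac{1}{459} + 6 \cdot 657 = \frac{1}{459} + 3942 = \frac{1809379}{459}$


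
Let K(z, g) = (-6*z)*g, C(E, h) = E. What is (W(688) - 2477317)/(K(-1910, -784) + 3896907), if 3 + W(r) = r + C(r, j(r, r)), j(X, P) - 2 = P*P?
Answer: 2475944/5087733 ≈ 0.48665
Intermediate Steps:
j(X, P) = 2 + P² (j(X, P) = 2 + P*P = 2 + P²)
K(z, g) = -6*g*z
W(r) = -3 + 2*r (W(r) = -3 + (r + r) = -3 + 2*r)
(W(688) - 2477317)/(K(-1910, -784) + 3896907) = ((-3 + 2*688) - 2477317)/(-6*(-784)*(-1910) + 3896907) = ((-3 + 1376) - 2477317)/(-8984640 + 3896907) = (1373 - 2477317)/(-5087733) = -2475944*(-1/5087733) = 2475944/5087733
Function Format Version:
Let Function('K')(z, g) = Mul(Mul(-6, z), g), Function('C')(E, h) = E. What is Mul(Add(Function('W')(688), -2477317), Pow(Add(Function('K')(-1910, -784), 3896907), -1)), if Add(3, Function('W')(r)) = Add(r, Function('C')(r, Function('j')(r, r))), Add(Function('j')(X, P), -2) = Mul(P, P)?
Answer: Rational(2475944, 5087733) ≈ 0.48665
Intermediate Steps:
Function('j')(X, P) = Add(2, Pow(P, 2)) (Function('j')(X, P) = Add(2, Mul(P, P)) = Add(2, Pow(P, 2)))
Function('K')(z, g) = Mul(-6, g, z)
Function('W')(r) = Add(-3, Mul(2, r)) (Function('W')(r) = Add(-3, Add(r, r)) = Add(-3, Mul(2, r)))
Mul(Add(Function('W')(688), -2477317), Pow(Add(Function('K')(-1910, -784), 3896907), -1)) = Mul(Add(Add(-3, Mul(2, 688)), -2477317), Pow(Add(Mul(-6, -784, -1910), 3896907), -1)) = Mul(Add(Add(-3, 1376), -2477317), Pow(Add(-8984640, 3896907), -1)) = Mul(Add(1373, -2477317), Pow(-5087733, -1)) = Mul(-2475944, Rational(-1, 5087733)) = Rational(2475944, 5087733)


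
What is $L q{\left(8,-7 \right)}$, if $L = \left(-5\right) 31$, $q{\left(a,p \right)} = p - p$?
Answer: $0$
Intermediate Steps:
$q{\left(a,p \right)} = 0$
$L = -155$
$L q{\left(8,-7 \right)} = \left(-155\right) 0 = 0$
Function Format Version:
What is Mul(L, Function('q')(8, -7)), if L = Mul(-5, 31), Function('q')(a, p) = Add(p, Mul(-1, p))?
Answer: 0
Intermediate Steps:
Function('q')(a, p) = 0
L = -155
Mul(L, Function('q')(8, -7)) = Mul(-155, 0) = 0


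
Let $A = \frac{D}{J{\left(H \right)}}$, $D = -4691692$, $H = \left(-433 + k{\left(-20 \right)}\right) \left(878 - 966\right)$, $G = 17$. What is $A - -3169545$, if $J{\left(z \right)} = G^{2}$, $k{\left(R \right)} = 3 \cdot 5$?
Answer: $\frac{911306813}{289} \approx 3.1533 \cdot 10^{6}$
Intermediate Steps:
$k{\left(R \right)} = 15$
$H = 36784$ ($H = \left(-433 + 15\right) \left(878 - 966\right) = \left(-418\right) \left(-88\right) = 36784$)
$J{\left(z \right)} = 289$ ($J{\left(z \right)} = 17^{2} = 289$)
$A = - \frac{4691692}{289} \approx -16234.0$
$A - -3169545 = - \frac{4691692}{289} - -3169545 = - \frac{4691692}{289} + 3169545 = \frac{911306813}{289}$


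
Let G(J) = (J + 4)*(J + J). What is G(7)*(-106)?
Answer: -16324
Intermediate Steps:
G(J) = 2*J*(4 + J) (G(J) = (4 + J)*(2*J) = 2*J*(4 + J))
G(7)*(-106) = (2*7*(4 + 7))*(-106) = (2*7*11)*(-106) = 154*(-106) = -16324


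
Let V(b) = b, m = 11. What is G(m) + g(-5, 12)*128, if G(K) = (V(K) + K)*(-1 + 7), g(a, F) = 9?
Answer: 1284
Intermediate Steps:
G(K) = 12*K (G(K) = (K + K)*(-1 + 7) = (2*K)*6 = 12*K)
G(m) + g(-5, 12)*128 = 12*11 + 9*128 = 132 + 1152 = 1284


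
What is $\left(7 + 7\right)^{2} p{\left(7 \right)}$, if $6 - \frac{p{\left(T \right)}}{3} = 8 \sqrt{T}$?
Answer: $3528 - 4704 \sqrt{7} \approx -8917.6$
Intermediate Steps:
$p{\left(T \right)} = 18 - 24 \sqrt{T}$ ($p{\left(T \right)} = 18 - 3 \cdot 8 \sqrt{T} = 18 - 24 \sqrt{T}$)
$\left(7 + 7\right)^{2} p{\left(7 \right)} = \left(7 + 7\right)^{2} \left(18 - 24 \sqrt{7}\right) = 14^{2} \left(18 - 24 \sqrt{7}\right) = 196 \left(18 - 24 \sqrt{7}\right) = 3528 - 4704 \sqrt{7}$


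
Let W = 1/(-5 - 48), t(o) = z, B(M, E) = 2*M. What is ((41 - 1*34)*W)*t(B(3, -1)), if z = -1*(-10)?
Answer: -70/53 ≈ -1.3208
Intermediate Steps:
z = 10
t(o) = 10
W = -1/53 (W = 1/(-53) = -1/53 ≈ -0.018868)
((41 - 1*34)*W)*t(B(3, -1)) = ((41 - 1*34)*(-1/53))*10 = ((41 - 34)*(-1/53))*10 = (7*(-1/53))*10 = -7/53*10 = -70/53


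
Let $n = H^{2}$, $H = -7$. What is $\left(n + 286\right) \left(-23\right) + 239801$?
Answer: $232096$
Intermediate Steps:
$n = 49$ ($n = \left(-7\right)^{2} = 49$)
$\left(n + 286\right) \left(-23\right) + 239801 = \left(49 + 286\right) \left(-23\right) + 239801 = 335 \left(-23\right) + 239801 = -7705 + 239801 = 232096$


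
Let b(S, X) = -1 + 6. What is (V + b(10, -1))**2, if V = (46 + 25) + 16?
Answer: 8464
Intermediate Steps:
b(S, X) = 5
V = 87 (V = 71 + 16 = 87)
(V + b(10, -1))**2 = (87 + 5)**2 = 92**2 = 8464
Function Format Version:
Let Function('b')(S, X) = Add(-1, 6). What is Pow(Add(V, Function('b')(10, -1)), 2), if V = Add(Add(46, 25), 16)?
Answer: 8464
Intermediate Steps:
Function('b')(S, X) = 5
V = 87 (V = Add(71, 16) = 87)
Pow(Add(V, Function('b')(10, -1)), 2) = Pow(Add(87, 5), 2) = Pow(92, 2) = 8464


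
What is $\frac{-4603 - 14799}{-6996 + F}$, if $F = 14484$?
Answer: $- \frac{9701}{3744} \approx -2.5911$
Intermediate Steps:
$\frac{-4603 - 14799}{-6996 + F} = \frac{-4603 - 14799}{-6996 + 14484} = - \frac{19402}{7488} = \left(-19402\right) \frac{1}{7488} = - \frac{9701}{3744}$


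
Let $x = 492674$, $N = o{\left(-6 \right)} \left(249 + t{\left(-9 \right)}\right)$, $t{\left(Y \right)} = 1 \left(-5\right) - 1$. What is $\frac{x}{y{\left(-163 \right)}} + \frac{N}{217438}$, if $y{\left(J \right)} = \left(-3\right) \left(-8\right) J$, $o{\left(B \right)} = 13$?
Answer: $- \frac{2059878677}{16358028} \approx -125.92$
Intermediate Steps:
$t{\left(Y \right)} = -6$ ($t{\left(Y \right)} = -5 - 1 = -6$)
$N = 3159$ ($N = 13 \left(249 - 6\right) = 13 \cdot 243 = 3159$)
$y{\left(J \right)} = 24 J$
$\frac{x}{y{\left(-163 \right)}} + \frac{N}{217438} = \frac{492674}{24 \left(-163\right)} + \frac{3159}{217438} = \frac{492674}{-3912} + 3159 \cdot \frac{1}{217438} = 492674 \left(- \frac{1}{3912}\right) + \frac{243}{16726} = - \frac{246337}{1956} + \frac{243}{16726} = - \frac{2059878677}{16358028}$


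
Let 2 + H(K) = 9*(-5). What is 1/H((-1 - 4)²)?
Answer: -1/47 ≈ -0.021277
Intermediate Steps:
H(K) = -47 (H(K) = -2 + 9*(-5) = -2 - 45 = -47)
1/H((-1 - 4)²) = 1/(-47) = -1/47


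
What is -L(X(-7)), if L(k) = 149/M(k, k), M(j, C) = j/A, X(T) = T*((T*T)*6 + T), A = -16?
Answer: -2384/2009 ≈ -1.1867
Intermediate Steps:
X(T) = T*(T + 6*T²) (X(T) = T*(T²*6 + T) = T*(6*T² + T) = T*(T + 6*T²))
M(j, C) = -j/16 (M(j, C) = j/(-16) = j*(-1/16) = -j/16)
L(k) = -2384/k (L(k) = 149/((-k/16)) = 149*(-16/k) = -2384/k)
-L(X(-7)) = -(-2384)/((-7)²*(1 + 6*(-7))) = -(-2384)/(49*(1 - 42)) = -(-2384)/(49*(-41)) = -(-2384)/(-2009) = -(-2384)*(-1)/2009 = -1*2384/2009 = -2384/2009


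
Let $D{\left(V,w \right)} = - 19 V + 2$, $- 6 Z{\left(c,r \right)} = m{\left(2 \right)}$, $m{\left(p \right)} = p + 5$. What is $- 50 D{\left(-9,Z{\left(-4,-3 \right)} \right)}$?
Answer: $-8650$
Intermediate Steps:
$m{\left(p \right)} = 5 + p$
$Z{\left(c,r \right)} = - \frac{7}{6}$ ($Z{\left(c,r \right)} = - \frac{5 + 2}{6} = \left(- \frac{1}{6}\right) 7 = - \frac{7}{6}$)
$D{\left(V,w \right)} = 2 - 19 V$
$- 50 D{\left(-9,Z{\left(-4,-3 \right)} \right)} = - 50 \left(2 - -171\right) = - 50 \left(2 + 171\right) = \left(-50\right) 173 = -8650$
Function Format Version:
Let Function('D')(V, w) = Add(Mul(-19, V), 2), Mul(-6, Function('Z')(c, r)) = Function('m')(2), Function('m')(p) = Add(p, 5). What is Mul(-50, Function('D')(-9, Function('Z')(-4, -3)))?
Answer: -8650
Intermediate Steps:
Function('m')(p) = Add(5, p)
Function('Z')(c, r) = Rational(-7, 6) (Function('Z')(c, r) = Mul(Rational(-1, 6), Add(5, 2)) = Mul(Rational(-1, 6), 7) = Rational(-7, 6))
Function('D')(V, w) = Add(2, Mul(-19, V))
Mul(-50, Function('D')(-9, Function('Z')(-4, -3))) = Mul(-50, Add(2, Mul(-19, -9))) = Mul(-50, Add(2, 171)) = Mul(-50, 173) = -8650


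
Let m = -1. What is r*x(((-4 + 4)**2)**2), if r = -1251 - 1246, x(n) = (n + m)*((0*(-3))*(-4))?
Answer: 0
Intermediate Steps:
x(n) = 0 (x(n) = (n - 1)*((0*(-3))*(-4)) = (-1 + n)*(0*(-4)) = (-1 + n)*0 = 0)
r = -2497
r*x(((-4 + 4)**2)**2) = -2497*0 = 0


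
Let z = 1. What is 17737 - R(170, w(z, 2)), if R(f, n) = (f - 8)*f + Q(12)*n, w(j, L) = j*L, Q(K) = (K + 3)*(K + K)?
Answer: -10523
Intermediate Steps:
Q(K) = 2*K*(3 + K) (Q(K) = (3 + K)*(2*K) = 2*K*(3 + K))
w(j, L) = L*j
R(f, n) = 360*n + f*(-8 + f) (R(f, n) = (f - 8)*f + (2*12*(3 + 12))*n = (-8 + f)*f + (2*12*15)*n = f*(-8 + f) + 360*n = 360*n + f*(-8 + f))
17737 - R(170, w(z, 2)) = 17737 - (170² - 8*170 + 360*(2*1)) = 17737 - (28900 - 1360 + 360*2) = 17737 - (28900 - 1360 + 720) = 17737 - 1*28260 = 17737 - 28260 = -10523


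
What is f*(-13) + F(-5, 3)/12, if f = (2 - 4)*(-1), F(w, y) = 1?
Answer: -311/12 ≈ -25.917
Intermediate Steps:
f = 2 (f = -2*(-1) = 2)
f*(-13) + F(-5, 3)/12 = 2*(-13) + 1/12 = -26 + 1*(1/12) = -26 + 1/12 = -311/12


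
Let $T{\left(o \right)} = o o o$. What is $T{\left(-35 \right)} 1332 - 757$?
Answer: $-57110257$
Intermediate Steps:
$T{\left(o \right)} = o^{3}$ ($T{\left(o \right)} = o^{2} o = o^{3}$)
$T{\left(-35 \right)} 1332 - 757 = \left(-35\right)^{3} \cdot 1332 - 757 = \left(-42875\right) 1332 - 757 = -57109500 - 757 = -57110257$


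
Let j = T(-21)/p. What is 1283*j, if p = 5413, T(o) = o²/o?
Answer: -26943/5413 ≈ -4.9775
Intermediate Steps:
T(o) = o
j = -21/5413 ≈ -0.0038796
1283*j = 1283*(-21/5413) = -26943/5413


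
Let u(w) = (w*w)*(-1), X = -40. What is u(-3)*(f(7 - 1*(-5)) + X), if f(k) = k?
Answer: 252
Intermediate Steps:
u(w) = -w² (u(w) = w²*(-1) = -w²)
u(-3)*(f(7 - 1*(-5)) + X) = (-1*(-3)²)*((7 - 1*(-5)) - 40) = (-1*9)*((7 + 5) - 40) = -9*(12 - 40) = -9*(-28) = 252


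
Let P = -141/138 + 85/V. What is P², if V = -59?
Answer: 44662489/7365796 ≈ 6.0635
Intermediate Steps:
P = -6683/2714 (P = -141/138 + 85/(-59) = -141*1/138 + 85*(-1/59) = -47/46 - 85/59 = -6683/2714 ≈ -2.4624)
P² = (-6683/2714)² = 44662489/7365796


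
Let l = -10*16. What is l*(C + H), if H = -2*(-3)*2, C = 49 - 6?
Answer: -8800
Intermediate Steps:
l = -160
C = 43
H = 12 (H = 6*2 = 12)
l*(C + H) = -160*(43 + 12) = -160*55 = -8800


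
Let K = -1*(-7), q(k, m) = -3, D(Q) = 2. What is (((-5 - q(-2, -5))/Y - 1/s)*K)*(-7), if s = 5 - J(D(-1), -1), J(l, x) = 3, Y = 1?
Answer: 245/2 ≈ 122.50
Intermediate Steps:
K = 7
s = 2 (s = 5 - 1*3 = 5 - 3 = 2)
(((-5 - q(-2, -5))/Y - 1/s)*K)*(-7) = (((-5 - 1*(-3))/1 - 1/2)*7)*(-7) = (((-5 + 3)*1 - 1*½)*7)*(-7) = ((-2*1 - ½)*7)*(-7) = ((-2 - ½)*7)*(-7) = -5/2*7*(-7) = -35/2*(-7) = 245/2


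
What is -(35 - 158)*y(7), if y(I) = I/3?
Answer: 287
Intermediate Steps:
y(I) = I/3 (y(I) = I*(⅓) = I/3)
-(35 - 158)*y(7) = -(35 - 158)*(⅓)*7 = -(-123)*7/3 = -1*(-287) = 287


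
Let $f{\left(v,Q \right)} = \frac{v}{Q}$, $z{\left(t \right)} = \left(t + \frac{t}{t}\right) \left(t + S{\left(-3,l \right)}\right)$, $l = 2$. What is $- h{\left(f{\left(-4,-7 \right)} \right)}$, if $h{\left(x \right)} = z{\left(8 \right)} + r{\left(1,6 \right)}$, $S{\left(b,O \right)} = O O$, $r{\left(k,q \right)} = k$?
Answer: $-109$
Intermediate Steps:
$S{\left(b,O \right)} = O^{2}$
$z{\left(t \right)} = \left(1 + t\right) \left(4 + t\right)$ ($z{\left(t \right)} = \left(t + \frac{t}{t}\right) \left(t + 2^{2}\right) = \left(t + 1\right) \left(t + 4\right) = \left(1 + t\right) \left(4 + t\right)$)
$h{\left(x \right)} = 109$ ($h{\left(x \right)} = \left(4 + 8^{2} + 5 \cdot 8\right) + 1 = \left(4 + 64 + 40\right) + 1 = 108 + 1 = 109$)
$- h{\left(f{\left(-4,-7 \right)} \right)} = \left(-1\right) 109 = -109$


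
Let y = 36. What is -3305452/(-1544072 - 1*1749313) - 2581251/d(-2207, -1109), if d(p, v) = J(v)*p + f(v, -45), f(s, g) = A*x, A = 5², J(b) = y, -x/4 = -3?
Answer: 2920895487113/86892669840 ≈ 33.615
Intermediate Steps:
x = 12 (x = -4*(-3) = 12)
J(b) = 36
A = 25
f(s, g) = 300 (f(s, g) = 25*12 = 300)
d(p, v) = 300 + 36*p (d(p, v) = 36*p + 300 = 300 + 36*p)
-3305452/(-1544072 - 1*1749313) - 2581251/d(-2207, -1109) = -3305452/(-1544072 - 1*1749313) - 2581251/(300 + 36*(-2207)) = -3305452/(-1544072 - 1749313) - 2581251/(300 - 79452) = -3305452/(-3293385) - 2581251/(-79152) = -3305452*(-1/3293385) - 2581251*(-1/79152) = 3305452/3293385 + 860417/26384 = 2920895487113/86892669840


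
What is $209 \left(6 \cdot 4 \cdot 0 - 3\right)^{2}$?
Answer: $1881$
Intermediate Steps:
$209 \left(6 \cdot 4 \cdot 0 - 3\right)^{2} = 209 \left(24 \cdot 0 - 3\right)^{2} = 209 \left(0 - 3\right)^{2} = 209 \left(-3\right)^{2} = 209 \cdot 9 = 1881$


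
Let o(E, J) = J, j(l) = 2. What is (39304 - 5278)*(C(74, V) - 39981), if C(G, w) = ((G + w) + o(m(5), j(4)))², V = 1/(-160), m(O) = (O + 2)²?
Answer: -14897813163147/12800 ≈ -1.1639e+9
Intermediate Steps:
m(O) = (2 + O)²
V = -1/160 ≈ -0.0062500
C(G, w) = (2 + G + w)² (C(G, w) = ((G + w) + 2)² = (2 + G + w)²)
(39304 - 5278)*(C(74, V) - 39981) = (39304 - 5278)*((2 + 74 - 1/160)² - 39981) = 34026*((12159/160)² - 39981) = 34026*(147841281/25600 - 39981) = 34026*(-875672319/25600) = -14897813163147/12800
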